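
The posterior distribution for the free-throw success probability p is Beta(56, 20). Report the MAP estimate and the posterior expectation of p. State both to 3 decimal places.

Mode = (56−1)/(56+20−2) = 55/74 = 0.743.
Mean = 56/(56+20) = 56/76 = 0.737.

MAP estimate = 0.743, posterior expectation = 0.737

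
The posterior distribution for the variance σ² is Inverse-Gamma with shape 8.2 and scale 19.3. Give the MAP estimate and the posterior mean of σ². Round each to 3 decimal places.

MAP = 2.098, posterior mean = 2.681

Mode = β/(α+1) = 19.3/9.2 = 2.098.
Mean = β/(α−1) = 19.3/7.2 = 2.681.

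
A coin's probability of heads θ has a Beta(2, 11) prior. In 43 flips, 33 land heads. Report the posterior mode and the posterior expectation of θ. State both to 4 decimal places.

MAP = 0.6296, posterior mean = 0.6250

Posterior: Beta(2+33, 11+10) = Beta(35, 21).
Mode = (35−1)/(35+21−2) = 34/54 = 0.6296.
Mean = 35/(35+21) = 35/56 = 0.6250.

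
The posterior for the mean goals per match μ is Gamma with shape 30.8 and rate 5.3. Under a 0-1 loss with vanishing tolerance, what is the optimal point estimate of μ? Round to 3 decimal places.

Mode = (α−1)/β = 29.8/5.3 = 5.623.
Mean = α/β = 30.8/5.3 = 5.811.
This is the posterior mode — the MAP estimate.

5.623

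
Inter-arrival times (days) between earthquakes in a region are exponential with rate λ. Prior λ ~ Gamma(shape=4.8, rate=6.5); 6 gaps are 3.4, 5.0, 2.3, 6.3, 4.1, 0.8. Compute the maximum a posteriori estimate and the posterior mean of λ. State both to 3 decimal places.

MAP = 0.345, posterior mean = 0.380

Σ times = 21.9. Posterior: Gamma(shape = 4.8+6 = 10.8, rate = 6.5+21.9 = 28.4).
Mode = (α−1)/β = 9.8/28.4 = 0.345.
Mean = α/β = 10.8/28.4 = 0.380.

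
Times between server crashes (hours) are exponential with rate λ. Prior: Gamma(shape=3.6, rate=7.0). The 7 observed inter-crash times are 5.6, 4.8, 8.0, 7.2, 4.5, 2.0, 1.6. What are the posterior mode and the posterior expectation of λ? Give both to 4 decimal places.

Σ times = 33.7. Posterior: Gamma(shape = 3.6+7 = 10.6, rate = 7.0+33.7 = 40.7).
Mode = (α−1)/β = 9.6/40.7 = 0.2359.
Mean = α/β = 10.6/40.7 = 0.2604.
Right-skewed posterior ⇒ mode < mean.

MAP = 0.2359; posterior mean = 0.2604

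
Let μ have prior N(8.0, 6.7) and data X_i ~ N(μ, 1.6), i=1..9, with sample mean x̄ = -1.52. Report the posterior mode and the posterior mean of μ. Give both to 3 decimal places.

Posterior for μ is Normal. Precision-weighted mean: (1/6.7·8.0 + 9/1.6·-1.52) / (1/6.7 + 9/1.6) = -1.274.
A Normal posterior is symmetric, so mode = mean.

MAP = -1.274, posterior mean = -1.274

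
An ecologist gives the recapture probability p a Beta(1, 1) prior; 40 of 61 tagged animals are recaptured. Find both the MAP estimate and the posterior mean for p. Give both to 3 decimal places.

Posterior: Beta(1+40, 1+21) = Beta(41, 22).
Mode = (41−1)/(41+22−2) = 40/61 = 0.656.
Mean = 41/(41+22) = 41/63 = 0.651.
The posterior is left-skewed, so the mode exceeds the mean.

MAP estimate = 0.656, posterior mean = 0.651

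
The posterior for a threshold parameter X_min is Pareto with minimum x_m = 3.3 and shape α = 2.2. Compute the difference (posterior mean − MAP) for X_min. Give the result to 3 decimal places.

2.750

The Pareto density is strictly decreasing on [x_m, ∞), so the mode is x_m = 3.300.
Mean = α·x_m/(α−1) = 2.2·3.3/1.2 = 6.050.
Difference = 6.050 − 3.300 = 2.750.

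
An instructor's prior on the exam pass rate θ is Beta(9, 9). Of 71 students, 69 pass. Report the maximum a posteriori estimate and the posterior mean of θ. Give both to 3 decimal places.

Posterior: Beta(9+69, 9+2) = Beta(78, 11).
Mode = (78−1)/(78+11−2) = 77/87 = 0.885.
Mean = 78/(78+11) = 78/89 = 0.876.

θ_MAP = 0.885, E[θ|data] = 0.876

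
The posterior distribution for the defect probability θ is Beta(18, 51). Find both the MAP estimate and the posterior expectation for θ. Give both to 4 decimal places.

θ_MAP = 0.2537, E[θ|data] = 0.2609

Mode = (18−1)/(18+51−2) = 17/67 = 0.2537.
Mean = 18/(18+51) = 18/69 = 0.2609.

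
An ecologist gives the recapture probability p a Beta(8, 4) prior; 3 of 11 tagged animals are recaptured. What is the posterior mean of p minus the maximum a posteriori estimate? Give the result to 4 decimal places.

Posterior: Beta(8+3, 4+8) = Beta(11, 12).
Mode = (11−1)/(11+12−2) = 10/21 = 0.4762.
Mean = 11/(11+12) = 11/23 = 0.4783.
Difference = 0.4783 − 0.4762 = 0.0021.

0.0021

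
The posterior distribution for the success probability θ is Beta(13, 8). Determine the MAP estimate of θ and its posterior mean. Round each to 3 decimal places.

Mode = (13−1)/(13+8−2) = 12/19 = 0.632.
Mean = 13/(13+8) = 13/21 = 0.619.

MAP: 0.632. Posterior mean: 0.619.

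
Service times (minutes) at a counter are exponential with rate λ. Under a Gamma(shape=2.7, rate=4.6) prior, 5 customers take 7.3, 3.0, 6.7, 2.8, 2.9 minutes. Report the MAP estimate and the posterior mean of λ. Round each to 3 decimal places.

Σ times = 22.7. Posterior: Gamma(shape = 2.7+5 = 7.7, rate = 4.6+22.7 = 27.3).
Mode = (α−1)/β = 6.7/27.3 = 0.245.
Mean = α/β = 7.7/27.3 = 0.282.

MAP estimate = 0.245, posterior mean = 0.282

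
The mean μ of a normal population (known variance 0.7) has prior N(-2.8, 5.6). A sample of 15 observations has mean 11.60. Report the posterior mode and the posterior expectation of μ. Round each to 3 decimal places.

Posterior for μ is Normal. Precision-weighted mean: (1/5.6·-2.8 + 15/0.7·11.60) / (1/5.6 + 15/0.7) = 11.481.
A Normal posterior is symmetric, so mode = mean.

MAP: 11.481. Posterior mean: 11.481.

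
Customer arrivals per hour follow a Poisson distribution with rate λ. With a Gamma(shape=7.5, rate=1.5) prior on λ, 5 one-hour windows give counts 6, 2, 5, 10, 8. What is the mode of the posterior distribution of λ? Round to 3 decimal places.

Σ counts = 31. Posterior: Gamma(shape = 7.5+31 = 38.5, rate = 1.5+5 = 6.5).
Mode = (α−1)/β = 37.5/6.5 = 5.769.
Mean = α/β = 38.5/6.5 = 5.923.
This is the posterior mode — the MAP estimate.

5.769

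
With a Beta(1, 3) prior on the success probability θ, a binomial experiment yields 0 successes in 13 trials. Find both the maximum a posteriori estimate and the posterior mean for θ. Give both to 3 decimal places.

Posterior: Beta(1+0, 3+13) = Beta(1, 16).
Since α = 1 ≤ 1 and β > 1, the Beta density is monotone decreasing on [0,1]; the mode is at 0.
Mean = 1/(1+16) = 0.059.

MAP = 0.000, posterior mean = 0.059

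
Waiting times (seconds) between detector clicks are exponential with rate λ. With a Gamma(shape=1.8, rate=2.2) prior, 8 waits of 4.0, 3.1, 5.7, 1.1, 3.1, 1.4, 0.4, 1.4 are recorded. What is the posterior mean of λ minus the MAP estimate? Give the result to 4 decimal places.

Σ times = 20.2. Posterior: Gamma(shape = 1.8+8 = 9.8, rate = 2.2+20.2 = 22.4).
Mode = (α−1)/β = 8.8/22.4 = 0.3929.
Mean = α/β = 9.8/22.4 = 0.4375.
Difference = 0.4375 − 0.3929 = 0.0446.
The posterior is right-skewed, so the mean exceeds the mode.

0.0446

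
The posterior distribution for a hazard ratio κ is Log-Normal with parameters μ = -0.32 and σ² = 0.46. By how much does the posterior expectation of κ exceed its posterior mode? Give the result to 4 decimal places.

Mode = exp(μ − σ²) = exp(-0.78) = 0.4584.
Mean = exp(μ + σ²/2) = exp(-0.090) = 0.9139.
Difference = 0.9139 − 0.4584 = 0.4555.
The mean is pulled above the mode by the posterior's right skew.

0.4555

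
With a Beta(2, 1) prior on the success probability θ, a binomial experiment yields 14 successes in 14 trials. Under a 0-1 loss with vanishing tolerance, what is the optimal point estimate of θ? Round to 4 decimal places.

1.0000

Posterior: Beta(2+14, 1+0) = Beta(16, 1).
Since β = 1 ≤ 1 and α > 1, the Beta density is monotone increasing on [0,1]; the mode is at 1.
Mean = 16/(16+1) = 0.9412.
This is the posterior mode — the MAP estimate.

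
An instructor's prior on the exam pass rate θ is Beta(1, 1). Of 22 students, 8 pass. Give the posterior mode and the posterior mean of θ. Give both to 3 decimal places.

θ_MAP = 0.364, E[θ|data] = 0.375

Posterior: Beta(1+8, 1+14) = Beta(9, 15).
Mode = (9−1)/(9+15−2) = 8/22 = 0.364.
With a flat prior the MAP equals the MLE, 8/22.
Mean = 9/(9+15) = 9/24 = 0.375.
The mean is pulled above the mode by the posterior's right skew.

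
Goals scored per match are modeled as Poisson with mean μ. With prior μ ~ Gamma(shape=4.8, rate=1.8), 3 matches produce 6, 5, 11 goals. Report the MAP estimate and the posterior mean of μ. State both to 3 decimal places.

MAP = 5.375; posterior mean = 5.583

Σ counts = 22. Posterior: Gamma(shape = 4.8+22 = 26.8, rate = 1.8+3 = 4.8).
Mode = (α−1)/β = 25.8/4.8 = 5.375.
Mean = α/β = 26.8/4.8 = 5.583.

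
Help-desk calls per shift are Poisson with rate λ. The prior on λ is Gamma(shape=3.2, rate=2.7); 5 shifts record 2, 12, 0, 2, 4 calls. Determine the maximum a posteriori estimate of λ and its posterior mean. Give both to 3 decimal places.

λ_MAP = 2.883, E[λ|data] = 3.013

Σ counts = 20. Posterior: Gamma(shape = 3.2+20 = 23.2, rate = 2.7+5 = 7.7).
Mode = (α−1)/β = 22.2/7.7 = 2.883.
Mean = α/β = 23.2/7.7 = 3.013.
The posterior is right-skewed, so the mean exceeds the mode.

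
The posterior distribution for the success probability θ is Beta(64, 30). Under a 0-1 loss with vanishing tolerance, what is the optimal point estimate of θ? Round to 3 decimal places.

Mode = (64−1)/(64+30−2) = 63/92 = 0.685.
Mean = 64/(64+30) = 64/94 = 0.681.
This is the posterior mode — the MAP estimate.

0.685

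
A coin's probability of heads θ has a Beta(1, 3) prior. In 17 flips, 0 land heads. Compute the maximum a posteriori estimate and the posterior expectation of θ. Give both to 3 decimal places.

Posterior: Beta(1+0, 3+17) = Beta(1, 20).
Since α = 1 ≤ 1 and β > 1, the Beta density is monotone decreasing on [0,1]; the mode is at 0.
Mean = 1/(1+20) = 0.048.

θ_MAP = 0.000, E[θ|data] = 0.048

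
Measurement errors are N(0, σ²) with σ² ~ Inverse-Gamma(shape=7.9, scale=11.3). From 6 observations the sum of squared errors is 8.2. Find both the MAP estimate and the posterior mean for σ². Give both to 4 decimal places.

MAP: 1.2941. Posterior mean: 1.5556.

Posterior: Inverse-Gamma(shape = 7.9+6/2 = 10.9, scale = 11.3+8.2/2 = 15.4).
Mode = β/(α+1) = 15.4/11.9 = 1.2941.
Mean = β/(α−1) = 15.4/9.9 = 1.5556.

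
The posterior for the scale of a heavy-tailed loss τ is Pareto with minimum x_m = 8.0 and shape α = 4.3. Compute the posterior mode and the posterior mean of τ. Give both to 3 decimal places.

MAP: 8.000. Posterior mean: 10.424.

The Pareto density is strictly decreasing on [x_m, ∞), so the mode is x_m = 8.000.
Mean = α·x_m/(α−1) = 4.3·8.0/3.3 = 10.424.
Right-skewed posterior ⇒ mode < mean.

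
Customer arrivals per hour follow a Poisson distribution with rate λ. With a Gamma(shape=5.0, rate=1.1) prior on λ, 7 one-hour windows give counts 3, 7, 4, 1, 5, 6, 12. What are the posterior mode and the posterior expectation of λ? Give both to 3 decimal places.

λ_MAP = 5.185, E[λ|data] = 5.309

Σ counts = 38. Posterior: Gamma(shape = 5.0+38 = 43.0, rate = 1.1+7 = 8.1).
Mode = (α−1)/β = 42.0/8.1 = 5.185.
Mean = α/β = 43.0/8.1 = 5.309.
The posterior is right-skewed, so the mean exceeds the mode.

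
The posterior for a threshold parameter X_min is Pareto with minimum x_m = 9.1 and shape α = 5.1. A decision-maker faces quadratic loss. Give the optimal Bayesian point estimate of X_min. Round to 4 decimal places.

11.3195

The Pareto density is strictly decreasing on [x_m, ∞), so the mode is x_m = 9.1000.
Mean = α·x_m/(α−1) = 5.1·9.1/4.1 = 11.3195.
Quadratic loss ⇒ the optimal estimator is the posterior mean.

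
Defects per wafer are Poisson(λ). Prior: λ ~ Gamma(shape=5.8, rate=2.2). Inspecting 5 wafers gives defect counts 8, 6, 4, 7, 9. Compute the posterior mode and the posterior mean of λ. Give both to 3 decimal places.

Σ counts = 34. Posterior: Gamma(shape = 5.8+34 = 39.8, rate = 2.2+5 = 7.2).
Mode = (α−1)/β = 38.8/7.2 = 5.389.
Mean = α/β = 39.8/7.2 = 5.528.
The mean is pulled above the mode by the posterior's right skew.

λ_MAP = 5.389, E[λ|data] = 5.528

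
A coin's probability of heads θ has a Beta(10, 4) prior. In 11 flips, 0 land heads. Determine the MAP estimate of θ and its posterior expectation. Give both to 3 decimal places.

Posterior: Beta(10+0, 4+11) = Beta(10, 15).
Mode = (10−1)/(10+15−2) = 9/23 = 0.391.
Mean = 10/(10+15) = 10/25 = 0.400.

θ_MAP = 0.391, E[θ|data] = 0.400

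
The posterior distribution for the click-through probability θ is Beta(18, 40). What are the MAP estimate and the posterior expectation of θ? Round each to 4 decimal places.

MAP estimate = 0.3036, posterior expectation = 0.3103

Mode = (18−1)/(18+40−2) = 17/56 = 0.3036.
Mean = 18/(18+40) = 18/58 = 0.3103.
The mean is pulled above the mode by the posterior's right skew.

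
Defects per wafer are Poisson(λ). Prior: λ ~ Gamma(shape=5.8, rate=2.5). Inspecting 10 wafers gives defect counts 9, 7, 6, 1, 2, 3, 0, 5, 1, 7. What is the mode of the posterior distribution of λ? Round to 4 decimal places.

3.6640

Σ counts = 41. Posterior: Gamma(shape = 5.8+41 = 46.8, rate = 2.5+10 = 12.5).
Mode = (α−1)/β = 45.8/12.5 = 3.6640.
Mean = α/β = 46.8/12.5 = 3.7440.
This is the posterior mode — the MAP estimate.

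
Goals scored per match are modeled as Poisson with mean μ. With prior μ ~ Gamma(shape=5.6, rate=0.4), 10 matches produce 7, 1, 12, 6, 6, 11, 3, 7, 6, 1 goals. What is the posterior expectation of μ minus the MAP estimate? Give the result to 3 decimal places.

Σ counts = 60. Posterior: Gamma(shape = 5.6+60 = 65.6, rate = 0.4+10 = 10.4).
Mode = (α−1)/β = 64.6/10.4 = 6.212.
Mean = α/β = 65.6/10.4 = 6.308.
Difference = 6.308 − 6.212 = 0.096.

0.096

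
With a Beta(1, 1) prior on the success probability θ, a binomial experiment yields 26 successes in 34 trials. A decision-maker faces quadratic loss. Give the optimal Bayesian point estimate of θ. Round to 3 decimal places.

Posterior: Beta(1+26, 1+8) = Beta(27, 9).
Mode = (27−1)/(27+9−2) = 26/34 = 0.765.
With a flat prior the MAP equals the MLE, 26/34.
Mean = 27/(27+9) = 27/36 = 0.750.
Quadratic loss ⇒ the optimal estimator is the posterior mean.

0.750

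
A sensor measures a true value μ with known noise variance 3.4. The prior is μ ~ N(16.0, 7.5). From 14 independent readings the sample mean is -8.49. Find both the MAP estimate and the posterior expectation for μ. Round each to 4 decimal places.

Posterior for μ is Normal. Precision-weighted mean: (1/7.5·16.0 + 14/3.4·-8.49) / (1/7.5 + 14/3.4) = -7.7219.
A Normal posterior is symmetric, so mode = mean.

MAP = -7.7219, posterior mean = -7.7219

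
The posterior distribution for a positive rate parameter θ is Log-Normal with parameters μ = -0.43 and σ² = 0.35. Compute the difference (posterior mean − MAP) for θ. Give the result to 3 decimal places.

0.317

Mode = exp(μ − σ²) = exp(-0.78) = 0.458.
Mean = exp(μ + σ²/2) = exp(-0.255) = 0.775.
Difference = 0.775 − 0.458 = 0.317.
The posterior is right-skewed, so the mean exceeds the mode.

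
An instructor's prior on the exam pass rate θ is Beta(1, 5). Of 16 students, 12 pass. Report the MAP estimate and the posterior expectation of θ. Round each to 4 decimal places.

Posterior: Beta(1+12, 5+4) = Beta(13, 9).
Mode = (13−1)/(13+9−2) = 12/20 = 0.6000.
Mean = 13/(13+9) = 13/22 = 0.5909.
Left-skewed posterior ⇒ mean < mode.

MAP = 0.6000; posterior mean = 0.5909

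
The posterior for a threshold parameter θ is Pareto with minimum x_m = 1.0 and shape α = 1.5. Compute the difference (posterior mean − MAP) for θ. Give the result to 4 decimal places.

2.0000

The Pareto density is strictly decreasing on [x_m, ∞), so the mode is x_m = 1.0000.
Mean = α·x_m/(α−1) = 1.5·1.0/0.5 = 3.0000.
Difference = 3.0000 − 1.0000 = 2.0000.
Right-skewed posterior ⇒ mode < mean.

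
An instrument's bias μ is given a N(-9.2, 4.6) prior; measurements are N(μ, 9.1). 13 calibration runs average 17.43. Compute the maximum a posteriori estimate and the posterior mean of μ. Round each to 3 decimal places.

Posterior for μ is Normal. Precision-weighted mean: (1/4.6·-9.2 + 13/9.1·17.43) / (1/4.6 + 13/9.1) = 13.913.
A Normal posterior is symmetric, so mode = mean.

MAP = 13.913, posterior mean = 13.913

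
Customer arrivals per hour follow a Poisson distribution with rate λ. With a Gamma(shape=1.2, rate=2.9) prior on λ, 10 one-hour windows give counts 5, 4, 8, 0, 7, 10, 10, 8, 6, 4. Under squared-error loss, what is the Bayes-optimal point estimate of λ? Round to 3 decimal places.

Σ counts = 62. Posterior: Gamma(shape = 1.2+62 = 63.2, rate = 2.9+10 = 12.9).
Mode = (α−1)/β = 62.2/12.9 = 4.822.
Mean = α/β = 63.2/12.9 = 4.899.
Squared-error loss ⇒ the optimal estimator is the posterior mean.

4.899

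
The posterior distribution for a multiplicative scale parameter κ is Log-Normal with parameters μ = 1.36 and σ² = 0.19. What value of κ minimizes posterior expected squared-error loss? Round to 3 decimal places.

4.284

Mode = exp(μ − σ²) = exp(1.17) = 3.222.
Mean = exp(μ + σ²/2) = exp(1.455) = 4.284.
Squared-error loss ⇒ the optimal estimator is the posterior mean.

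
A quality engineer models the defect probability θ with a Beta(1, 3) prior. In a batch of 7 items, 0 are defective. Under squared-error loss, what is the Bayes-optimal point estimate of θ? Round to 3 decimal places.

0.091

Posterior: Beta(1+0, 3+7) = Beta(1, 10).
Since α = 1 ≤ 1 and β > 1, the Beta density is monotone decreasing on [0,1]; the mode is at 0.
Mean = 1/(1+10) = 0.091.
Squared-error loss ⇒ the optimal estimator is the posterior mean.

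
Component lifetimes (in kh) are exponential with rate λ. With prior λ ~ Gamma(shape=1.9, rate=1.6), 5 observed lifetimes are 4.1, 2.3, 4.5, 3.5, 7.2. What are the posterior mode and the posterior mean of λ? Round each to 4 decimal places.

posterior mode = 0.2543, posterior mean = 0.2974

Σ times = 21.6. Posterior: Gamma(shape = 1.9+5 = 6.9, rate = 1.6+21.6 = 23.2).
Mode = (α−1)/β = 5.9/23.2 = 0.2543.
Mean = α/β = 6.9/23.2 = 0.2974.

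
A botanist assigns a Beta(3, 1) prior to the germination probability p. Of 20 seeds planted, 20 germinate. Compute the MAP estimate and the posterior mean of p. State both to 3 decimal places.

Posterior: Beta(3+20, 1+0) = Beta(23, 1).
Since β = 1 ≤ 1 and α > 1, the Beta density is monotone increasing on [0,1]; the mode is at 1.
Mean = 23/(23+1) = 0.958.
Mode > mean: the posterior has a left tail.

p_MAP = 1.000, E[p|data] = 0.958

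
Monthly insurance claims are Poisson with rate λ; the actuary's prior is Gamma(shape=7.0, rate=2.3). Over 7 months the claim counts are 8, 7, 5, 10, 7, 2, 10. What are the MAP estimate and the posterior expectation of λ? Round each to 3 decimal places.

Σ counts = 49. Posterior: Gamma(shape = 7.0+49 = 56.0, rate = 2.3+7 = 9.3).
Mode = (α−1)/β = 55.0/9.3 = 5.914.
Mean = α/β = 56.0/9.3 = 6.022.

MAP = 5.914, posterior mean = 6.022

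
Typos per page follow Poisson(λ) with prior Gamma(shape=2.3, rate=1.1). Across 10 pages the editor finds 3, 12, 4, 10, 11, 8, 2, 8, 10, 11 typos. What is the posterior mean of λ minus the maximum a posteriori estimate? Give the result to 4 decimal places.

Σ counts = 79. Posterior: Gamma(shape = 2.3+79 = 81.3, rate = 1.1+10 = 11.1).
Mode = (α−1)/β = 80.3/11.1 = 7.2342.
Mean = α/β = 81.3/11.1 = 7.3243.
Difference = 7.3243 − 7.2342 = 0.0901.
Right-skewed posterior ⇒ mode < mean.

0.0901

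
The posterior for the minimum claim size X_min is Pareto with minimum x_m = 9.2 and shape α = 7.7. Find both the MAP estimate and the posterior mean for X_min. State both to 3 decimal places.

MAP estimate = 9.200, posterior mean = 10.573

The Pareto density is strictly decreasing on [x_m, ∞), so the mode is x_m = 9.200.
Mean = α·x_m/(α−1) = 7.7·9.2/6.7 = 10.573.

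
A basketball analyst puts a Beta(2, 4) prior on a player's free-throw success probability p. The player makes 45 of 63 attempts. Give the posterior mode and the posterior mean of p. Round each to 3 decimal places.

MAP = 0.687; posterior mean = 0.681

Posterior: Beta(2+45, 4+18) = Beta(47, 22).
Mode = (47−1)/(47+22−2) = 46/67 = 0.687.
Mean = 47/(47+22) = 47/69 = 0.681.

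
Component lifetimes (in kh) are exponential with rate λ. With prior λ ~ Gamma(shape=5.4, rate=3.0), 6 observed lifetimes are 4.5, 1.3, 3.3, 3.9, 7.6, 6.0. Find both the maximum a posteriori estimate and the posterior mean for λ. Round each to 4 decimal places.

maximum a posteriori estimate = 0.3514, posterior mean = 0.3851

Σ times = 26.6. Posterior: Gamma(shape = 5.4+6 = 11.4, rate = 3.0+26.6 = 29.6).
Mode = (α−1)/β = 10.4/29.6 = 0.3514.
Mean = α/β = 11.4/29.6 = 0.3851.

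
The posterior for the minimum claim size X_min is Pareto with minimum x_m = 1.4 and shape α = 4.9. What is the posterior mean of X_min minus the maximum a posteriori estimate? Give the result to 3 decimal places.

0.359

The Pareto density is strictly decreasing on [x_m, ∞), so the mode is x_m = 1.400.
Mean = α·x_m/(α−1) = 4.9·1.4/3.9 = 1.759.
Difference = 1.759 − 1.400 = 0.359.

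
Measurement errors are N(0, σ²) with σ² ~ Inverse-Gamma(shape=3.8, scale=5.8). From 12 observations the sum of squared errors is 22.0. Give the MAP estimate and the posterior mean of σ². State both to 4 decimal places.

Posterior: Inverse-Gamma(shape = 3.8+12/2 = 9.8, scale = 5.8+22.0/2 = 16.8).
Mode = β/(α+1) = 16.8/10.8 = 1.5556.
Mean = β/(α−1) = 16.8/8.8 = 1.9091.

MAP = 1.5556; posterior mean = 1.9091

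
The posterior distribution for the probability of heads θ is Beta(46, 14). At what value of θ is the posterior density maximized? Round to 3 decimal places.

Mode = (46−1)/(46+14−2) = 45/58 = 0.776.
Mean = 46/(46+14) = 46/60 = 0.767.
This is the posterior mode — the MAP estimate.

0.776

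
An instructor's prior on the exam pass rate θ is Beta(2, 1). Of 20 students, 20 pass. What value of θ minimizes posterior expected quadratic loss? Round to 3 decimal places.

Posterior: Beta(2+20, 1+0) = Beta(22, 1).
Since β = 1 ≤ 1 and α > 1, the Beta density is monotone increasing on [0,1]; the mode is at 1.
Mean = 22/(22+1) = 0.957.
Quadratic loss ⇒ the optimal estimator is the posterior mean.

0.957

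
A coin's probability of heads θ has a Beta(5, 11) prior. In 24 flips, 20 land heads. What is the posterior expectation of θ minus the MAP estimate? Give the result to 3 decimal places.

-0.007

Posterior: Beta(5+20, 11+4) = Beta(25, 15).
Mode = (25−1)/(25+15−2) = 24/38 = 0.632.
Mean = 25/(25+15) = 25/40 = 0.625.
Difference = 0.625 − 0.632 = -0.007.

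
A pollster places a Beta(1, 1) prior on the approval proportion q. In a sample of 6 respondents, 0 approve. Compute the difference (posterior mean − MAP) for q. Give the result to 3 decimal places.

0.125

Posterior: Beta(1+0, 1+6) = Beta(1, 7).
Since α = 1 ≤ 1 and β > 1, the Beta density is monotone decreasing on [0,1]; the mode is at 0.
Mean = 1/(1+7) = 0.125.
Difference = 0.125 − 0.000 = 0.125.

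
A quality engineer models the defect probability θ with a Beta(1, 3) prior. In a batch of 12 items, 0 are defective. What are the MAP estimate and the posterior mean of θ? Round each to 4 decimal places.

MAP = 0.0000; posterior mean = 0.0625

Posterior: Beta(1+0, 3+12) = Beta(1, 15).
Since α = 1 ≤ 1 and β > 1, the Beta density is monotone decreasing on [0,1]; the mode is at 0.
Mean = 1/(1+15) = 0.0625.
The mean is pulled above the mode by the posterior's right skew.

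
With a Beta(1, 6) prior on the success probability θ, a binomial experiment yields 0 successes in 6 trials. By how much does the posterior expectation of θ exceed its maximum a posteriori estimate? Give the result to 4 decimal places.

Posterior: Beta(1+0, 6+6) = Beta(1, 12).
Since α = 1 ≤ 1 and β > 1, the Beta density is monotone decreasing on [0,1]; the mode is at 0.
Mean = 1/(1+12) = 0.0769.
Difference = 0.0769 − 0.0000 = 0.0769.
The posterior is right-skewed, so the mean exceeds the mode.

0.0769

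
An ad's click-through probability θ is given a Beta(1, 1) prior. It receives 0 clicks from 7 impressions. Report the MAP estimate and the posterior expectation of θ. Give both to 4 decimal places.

Posterior: Beta(1+0, 1+7) = Beta(1, 8).
Since α = 1 ≤ 1 and β > 1, the Beta density is monotone decreasing on [0,1]; the mode is at 0.
Mean = 1/(1+8) = 0.1111.
The mean is pulled above the mode by the posterior's right skew.

MAP = 0.0000, posterior mean = 0.1111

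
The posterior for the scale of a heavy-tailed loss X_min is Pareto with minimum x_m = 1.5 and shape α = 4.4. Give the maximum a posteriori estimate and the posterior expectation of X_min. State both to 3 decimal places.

MAP: 1.500. Posterior mean: 1.941.

The Pareto density is strictly decreasing on [x_m, ∞), so the mode is x_m = 1.500.
Mean = α·x_m/(α−1) = 4.4·1.5/3.4 = 1.941.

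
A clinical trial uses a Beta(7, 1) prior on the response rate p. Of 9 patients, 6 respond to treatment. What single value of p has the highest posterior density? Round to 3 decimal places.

Posterior: Beta(7+6, 1+3) = Beta(13, 4).
Mode = (13−1)/(13+4−2) = 12/15 = 0.800.
Mean = 13/(13+4) = 13/17 = 0.765.
This is the posterior mode — the MAP estimate.

0.800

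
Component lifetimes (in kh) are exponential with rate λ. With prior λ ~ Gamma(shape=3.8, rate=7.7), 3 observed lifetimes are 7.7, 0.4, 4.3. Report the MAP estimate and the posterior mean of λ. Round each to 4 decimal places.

Σ times = 12.4. Posterior: Gamma(shape = 3.8+3 = 6.8, rate = 7.7+12.4 = 20.1).
Mode = (α−1)/β = 5.8/20.1 = 0.2886.
Mean = α/β = 6.8/20.1 = 0.3383.

λ_MAP = 0.2886, E[λ|data] = 0.3383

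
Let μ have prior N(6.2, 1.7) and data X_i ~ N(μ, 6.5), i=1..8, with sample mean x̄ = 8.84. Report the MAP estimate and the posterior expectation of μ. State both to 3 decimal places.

MAP: 7.986. Posterior mean: 7.986.

Posterior for μ is Normal. Precision-weighted mean: (1/1.7·6.2 + 8/6.5·8.84) / (1/1.7 + 8/6.5) = 7.986.
A Normal posterior is symmetric, so mode = mean.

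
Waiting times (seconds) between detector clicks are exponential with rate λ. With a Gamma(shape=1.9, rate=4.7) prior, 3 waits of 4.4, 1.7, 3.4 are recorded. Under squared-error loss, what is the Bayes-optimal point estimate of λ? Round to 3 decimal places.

0.345

Σ times = 9.5. Posterior: Gamma(shape = 1.9+3 = 4.9, rate = 4.7+9.5 = 14.2).
Mode = (α−1)/β = 3.9/14.2 = 0.275.
Mean = α/β = 4.9/14.2 = 0.345.
Squared-error loss ⇒ the optimal estimator is the posterior mean.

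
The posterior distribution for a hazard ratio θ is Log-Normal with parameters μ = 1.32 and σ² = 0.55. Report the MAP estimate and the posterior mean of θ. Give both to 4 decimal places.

MAP = 2.1598; posterior mean = 4.9283

Mode = exp(μ − σ²) = exp(0.77) = 2.1598.
Mean = exp(μ + σ²/2) = exp(1.595) = 4.9283.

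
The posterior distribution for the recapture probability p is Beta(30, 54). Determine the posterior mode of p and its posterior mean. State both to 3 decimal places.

Mode = (30−1)/(30+54−2) = 29/82 = 0.354.
Mean = 30/(30+54) = 30/84 = 0.357.
The posterior is right-skewed, so the mean exceeds the mode.

MAP: 0.354. Posterior mean: 0.357.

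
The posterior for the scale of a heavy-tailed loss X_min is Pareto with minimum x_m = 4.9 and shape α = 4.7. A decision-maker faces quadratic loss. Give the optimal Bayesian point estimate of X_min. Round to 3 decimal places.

The Pareto density is strictly decreasing on [x_m, ∞), so the mode is x_m = 4.900.
Mean = α·x_m/(α−1) = 4.7·4.9/3.7 = 6.224.
Quadratic loss ⇒ the optimal estimator is the posterior mean.

6.224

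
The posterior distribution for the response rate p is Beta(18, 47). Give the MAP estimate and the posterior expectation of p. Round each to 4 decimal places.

MAP = 0.2698; posterior mean = 0.2769

Mode = (18−1)/(18+47−2) = 17/63 = 0.2698.
Mean = 18/(18+47) = 18/65 = 0.2769.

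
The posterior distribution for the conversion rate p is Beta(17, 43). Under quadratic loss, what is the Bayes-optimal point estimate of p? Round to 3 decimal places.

Mode = (17−1)/(17+43−2) = 16/58 = 0.276.
Mean = 17/(17+43) = 17/60 = 0.283.
Quadratic loss ⇒ the optimal estimator is the posterior mean.

0.283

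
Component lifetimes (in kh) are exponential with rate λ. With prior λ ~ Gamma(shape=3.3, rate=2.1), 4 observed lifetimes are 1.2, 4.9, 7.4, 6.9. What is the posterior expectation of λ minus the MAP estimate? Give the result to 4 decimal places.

0.0444

Σ times = 20.4. Posterior: Gamma(shape = 3.3+4 = 7.3, rate = 2.1+20.4 = 22.5).
Mode = (α−1)/β = 6.3/22.5 = 0.2800.
Mean = α/β = 7.3/22.5 = 0.3244.
Difference = 0.3244 − 0.2800 = 0.0444.
The posterior is right-skewed, so the mean exceeds the mode.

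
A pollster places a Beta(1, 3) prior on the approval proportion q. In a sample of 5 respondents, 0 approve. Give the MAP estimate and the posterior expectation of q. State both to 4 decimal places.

Posterior: Beta(1+0, 3+5) = Beta(1, 8).
Since α = 1 ≤ 1 and β > 1, the Beta density is monotone decreasing on [0,1]; the mode is at 0.
Mean = 1/(1+8) = 0.1111.

q_MAP = 0.0000, E[q|data] = 0.1111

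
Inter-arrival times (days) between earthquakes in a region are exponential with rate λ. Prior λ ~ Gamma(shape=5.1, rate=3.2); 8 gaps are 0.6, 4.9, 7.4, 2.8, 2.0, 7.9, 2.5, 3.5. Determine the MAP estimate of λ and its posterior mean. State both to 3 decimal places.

Σ times = 31.6. Posterior: Gamma(shape = 5.1+8 = 13.1, rate = 3.2+31.6 = 34.8).
Mode = (α−1)/β = 12.1/34.8 = 0.348.
Mean = α/β = 13.1/34.8 = 0.376.
The mean is pulled above the mode by the posterior's right skew.

MAP = 0.348; posterior mean = 0.376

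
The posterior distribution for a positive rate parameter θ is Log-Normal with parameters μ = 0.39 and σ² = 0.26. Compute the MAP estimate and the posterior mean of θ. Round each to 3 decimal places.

MAP = 1.139, posterior mean = 1.682

Mode = exp(μ − σ²) = exp(0.13) = 1.139.
Mean = exp(μ + σ²/2) = exp(0.520) = 1.682.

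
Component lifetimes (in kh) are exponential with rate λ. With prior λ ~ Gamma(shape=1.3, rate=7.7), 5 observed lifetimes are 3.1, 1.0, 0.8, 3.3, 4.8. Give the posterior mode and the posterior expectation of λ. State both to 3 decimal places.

posterior mode = 0.256, posterior expectation = 0.304

Σ times = 13.0. Posterior: Gamma(shape = 1.3+5 = 6.3, rate = 7.7+13.0 = 20.7).
Mode = (α−1)/β = 5.3/20.7 = 0.256.
Mean = α/β = 6.3/20.7 = 0.304.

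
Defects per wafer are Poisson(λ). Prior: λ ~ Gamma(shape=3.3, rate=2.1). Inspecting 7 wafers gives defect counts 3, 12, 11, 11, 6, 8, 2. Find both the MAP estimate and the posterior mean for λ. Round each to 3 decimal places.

λ_MAP = 6.077, E[λ|data] = 6.187

Σ counts = 53. Posterior: Gamma(shape = 3.3+53 = 56.3, rate = 2.1+7 = 9.1).
Mode = (α−1)/β = 55.3/9.1 = 6.077.
Mean = α/β = 56.3/9.1 = 6.187.
Right-skewed posterior ⇒ mode < mean.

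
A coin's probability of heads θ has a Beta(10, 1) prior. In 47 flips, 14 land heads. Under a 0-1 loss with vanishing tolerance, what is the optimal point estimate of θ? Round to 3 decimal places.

Posterior: Beta(10+14, 1+33) = Beta(24, 34).
Mode = (24−1)/(24+34−2) = 23/56 = 0.411.
Mean = 24/(24+34) = 24/58 = 0.414.
This is the posterior mode — the MAP estimate.

0.411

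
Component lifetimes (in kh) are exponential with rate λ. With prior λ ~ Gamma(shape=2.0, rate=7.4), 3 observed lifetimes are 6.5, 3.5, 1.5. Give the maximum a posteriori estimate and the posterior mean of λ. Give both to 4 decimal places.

Σ times = 11.5. Posterior: Gamma(shape = 2.0+3 = 5.0, rate = 7.4+11.5 = 18.9).
Mode = (α−1)/β = 4.0/18.9 = 0.2116.
Mean = α/β = 5.0/18.9 = 0.2646.

MAP: 0.2116. Posterior mean: 0.2646.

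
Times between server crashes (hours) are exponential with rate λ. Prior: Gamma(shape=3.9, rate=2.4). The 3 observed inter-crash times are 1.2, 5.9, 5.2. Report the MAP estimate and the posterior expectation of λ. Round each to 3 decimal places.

Σ times = 12.3. Posterior: Gamma(shape = 3.9+3 = 6.9, rate = 2.4+12.3 = 14.7).
Mode = (α−1)/β = 5.9/14.7 = 0.401.
Mean = α/β = 6.9/14.7 = 0.469.
The posterior is right-skewed, so the mean exceeds the mode.

MAP = 0.401, posterior mean = 0.469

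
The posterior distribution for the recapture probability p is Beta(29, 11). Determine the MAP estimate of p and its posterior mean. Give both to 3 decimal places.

MAP estimate = 0.737, posterior mean = 0.725

Mode = (29−1)/(29+11−2) = 28/38 = 0.737.
Mean = 29/(29+11) = 29/40 = 0.725.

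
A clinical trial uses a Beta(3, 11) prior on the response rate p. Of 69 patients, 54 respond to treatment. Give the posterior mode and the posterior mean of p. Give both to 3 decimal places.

Posterior: Beta(3+54, 11+15) = Beta(57, 26).
Mode = (57−1)/(57+26−2) = 56/81 = 0.691.
Mean = 57/(57+26) = 57/83 = 0.687.
The mean is pulled below the mode by the posterior's left skew.

MAP: 0.691. Posterior mean: 0.687.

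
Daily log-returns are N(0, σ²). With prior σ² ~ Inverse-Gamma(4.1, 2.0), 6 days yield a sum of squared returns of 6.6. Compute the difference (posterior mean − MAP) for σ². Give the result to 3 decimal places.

0.215

Posterior: Inverse-Gamma(shape = 4.1+6/2 = 7.1, scale = 2.0+6.6/2 = 5.3).
Mode = β/(α+1) = 5.3/8.1 = 0.654.
Mean = β/(α−1) = 5.3/6.1 = 0.869.
Difference = 0.869 − 0.654 = 0.215.
Mean > mode: the posterior has a right tail.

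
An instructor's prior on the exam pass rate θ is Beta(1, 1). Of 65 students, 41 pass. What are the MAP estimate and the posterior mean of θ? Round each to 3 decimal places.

MAP = 0.631, posterior mean = 0.627

Posterior: Beta(1+41, 1+24) = Beta(42, 25).
Mode = (42−1)/(42+25−2) = 41/65 = 0.631.
With a flat prior the MAP equals the MLE, 41/65.
Mean = 42/(42+25) = 42/67 = 0.627.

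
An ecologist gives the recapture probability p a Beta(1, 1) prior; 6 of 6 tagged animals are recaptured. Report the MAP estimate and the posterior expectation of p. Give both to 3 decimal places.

MAP = 1.000, posterior mean = 0.875

Posterior: Beta(1+6, 1+0) = Beta(7, 1).
Since β = 1 ≤ 1 and α > 1, the Beta density is monotone increasing on [0,1]; the mode is at 1.
Mean = 7/(7+1) = 0.875.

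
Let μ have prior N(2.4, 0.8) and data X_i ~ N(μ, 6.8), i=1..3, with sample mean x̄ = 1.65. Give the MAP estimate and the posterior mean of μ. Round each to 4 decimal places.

Posterior for μ is Normal. Precision-weighted mean: (1/0.8·2.4 + 3/6.8·1.65) / (1/0.8 + 3/6.8) = 2.2043.
A Normal posterior is symmetric, so mode = mean.

MAP = 2.2043; posterior mean = 2.2043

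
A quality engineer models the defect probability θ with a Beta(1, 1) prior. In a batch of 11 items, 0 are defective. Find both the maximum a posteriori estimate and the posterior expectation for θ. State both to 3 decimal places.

MAP = 0.000, posterior mean = 0.077

Posterior: Beta(1+0, 1+11) = Beta(1, 12).
Since α = 1 ≤ 1 and β > 1, the Beta density is monotone decreasing on [0,1]; the mode is at 0.
Mean = 1/(1+12) = 0.077.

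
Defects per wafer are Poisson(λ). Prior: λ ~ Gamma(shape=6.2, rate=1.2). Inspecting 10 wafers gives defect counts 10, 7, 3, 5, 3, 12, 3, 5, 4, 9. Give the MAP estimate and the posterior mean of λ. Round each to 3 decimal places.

Σ counts = 61. Posterior: Gamma(shape = 6.2+61 = 67.2, rate = 1.2+10 = 11.2).
Mode = (α−1)/β = 66.2/11.2 = 5.911.
Mean = α/β = 67.2/11.2 = 6.000.
The mean is pulled above the mode by the posterior's right skew.

MAP = 5.911; posterior mean = 6.000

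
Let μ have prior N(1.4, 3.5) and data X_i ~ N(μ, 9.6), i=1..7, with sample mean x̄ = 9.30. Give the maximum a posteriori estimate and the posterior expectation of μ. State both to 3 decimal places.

μ_MAP = 7.076, E[μ|data] = 7.076

Posterior for μ is Normal. Precision-weighted mean: (1/3.5·1.4 + 7/9.6·9.30) / (1/3.5 + 7/9.6) = 7.076.
A Normal posterior is symmetric, so mode = mean.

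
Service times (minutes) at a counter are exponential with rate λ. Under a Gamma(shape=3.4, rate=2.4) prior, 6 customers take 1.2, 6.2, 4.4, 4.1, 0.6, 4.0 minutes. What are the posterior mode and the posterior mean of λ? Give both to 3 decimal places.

MAP = 0.367, posterior mean = 0.410

Σ times = 20.5. Posterior: Gamma(shape = 3.4+6 = 9.4, rate = 2.4+20.5 = 22.9).
Mode = (α−1)/β = 8.4/22.9 = 0.367.
Mean = α/β = 9.4/22.9 = 0.410.
Mean > mode: the posterior has a right tail.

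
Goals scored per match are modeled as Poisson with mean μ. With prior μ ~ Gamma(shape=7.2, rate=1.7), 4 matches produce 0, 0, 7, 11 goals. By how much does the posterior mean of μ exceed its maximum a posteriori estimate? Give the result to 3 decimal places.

Σ counts = 18. Posterior: Gamma(shape = 7.2+18 = 25.2, rate = 1.7+4 = 5.7).
Mode = (α−1)/β = 24.2/5.7 = 4.246.
Mean = α/β = 25.2/5.7 = 4.421.
Difference = 4.421 − 4.246 = 0.175.

0.175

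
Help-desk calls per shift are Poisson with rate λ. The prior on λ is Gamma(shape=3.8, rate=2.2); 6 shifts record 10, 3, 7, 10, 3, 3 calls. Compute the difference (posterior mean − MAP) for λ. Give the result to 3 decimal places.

Σ counts = 36. Posterior: Gamma(shape = 3.8+36 = 39.8, rate = 2.2+6 = 8.2).
Mode = (α−1)/β = 38.8/8.2 = 4.732.
Mean = α/β = 39.8/8.2 = 4.854.
Difference = 4.854 − 4.732 = 0.122.

0.122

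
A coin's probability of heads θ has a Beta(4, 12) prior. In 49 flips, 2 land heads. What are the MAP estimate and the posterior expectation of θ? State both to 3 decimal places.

θ_MAP = 0.079, E[θ|data] = 0.092

Posterior: Beta(4+2, 12+47) = Beta(6, 59).
Mode = (6−1)/(6+59−2) = 5/63 = 0.079.
Mean = 6/(6+59) = 6/65 = 0.092.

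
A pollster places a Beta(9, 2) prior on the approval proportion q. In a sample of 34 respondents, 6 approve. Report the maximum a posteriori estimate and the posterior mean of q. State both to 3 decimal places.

MAP = 0.326, posterior mean = 0.333

Posterior: Beta(9+6, 2+28) = Beta(15, 30).
Mode = (15−1)/(15+30−2) = 14/43 = 0.326.
Mean = 15/(15+30) = 15/45 = 0.333.
Right-skewed posterior ⇒ mode < mean.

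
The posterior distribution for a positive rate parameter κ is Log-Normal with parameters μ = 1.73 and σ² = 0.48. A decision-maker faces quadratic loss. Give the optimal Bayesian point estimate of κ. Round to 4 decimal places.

Mode = exp(μ − σ²) = exp(1.25) = 3.4903.
Mean = exp(μ + σ²/2) = exp(1.970) = 7.1707.
Quadratic loss ⇒ the optimal estimator is the posterior mean.

7.1707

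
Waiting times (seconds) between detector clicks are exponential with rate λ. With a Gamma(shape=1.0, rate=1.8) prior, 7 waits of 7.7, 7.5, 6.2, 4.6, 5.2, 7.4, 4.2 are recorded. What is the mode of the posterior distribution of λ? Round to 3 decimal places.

0.157

Σ times = 42.8. Posterior: Gamma(shape = 1.0+7 = 8.0, rate = 1.8+42.8 = 44.6).
Mode = (α−1)/β = 7.0/44.6 = 0.157.
Mean = α/β = 8.0/44.6 = 0.179.
This is the posterior mode — the MAP estimate.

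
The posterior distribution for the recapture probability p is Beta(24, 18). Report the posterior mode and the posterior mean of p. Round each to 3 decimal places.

Mode = (24−1)/(24+18−2) = 23/40 = 0.575.
Mean = 24/(24+18) = 24/42 = 0.571.

p_MAP = 0.575, E[p|data] = 0.571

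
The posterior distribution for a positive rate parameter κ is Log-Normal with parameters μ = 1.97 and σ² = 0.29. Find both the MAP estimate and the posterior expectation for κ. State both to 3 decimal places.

MAP = 5.366; posterior mean = 8.290

Mode = exp(μ − σ²) = exp(1.68) = 5.366.
Mean = exp(μ + σ²/2) = exp(2.115) = 8.290.
The posterior is right-skewed, so the mean exceeds the mode.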